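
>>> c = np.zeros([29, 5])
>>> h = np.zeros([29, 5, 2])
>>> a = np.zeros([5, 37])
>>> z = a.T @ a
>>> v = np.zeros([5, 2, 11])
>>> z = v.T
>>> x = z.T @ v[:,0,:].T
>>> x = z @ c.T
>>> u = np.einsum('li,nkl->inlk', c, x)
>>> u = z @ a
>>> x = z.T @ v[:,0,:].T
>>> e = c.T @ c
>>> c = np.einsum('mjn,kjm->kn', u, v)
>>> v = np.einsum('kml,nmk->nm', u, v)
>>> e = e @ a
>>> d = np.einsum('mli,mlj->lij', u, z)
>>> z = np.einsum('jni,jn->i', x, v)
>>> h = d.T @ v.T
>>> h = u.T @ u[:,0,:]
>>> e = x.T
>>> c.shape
(5, 37)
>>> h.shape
(37, 2, 37)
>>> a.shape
(5, 37)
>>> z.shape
(5,)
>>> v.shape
(5, 2)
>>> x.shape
(5, 2, 5)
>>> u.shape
(11, 2, 37)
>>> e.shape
(5, 2, 5)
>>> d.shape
(2, 37, 5)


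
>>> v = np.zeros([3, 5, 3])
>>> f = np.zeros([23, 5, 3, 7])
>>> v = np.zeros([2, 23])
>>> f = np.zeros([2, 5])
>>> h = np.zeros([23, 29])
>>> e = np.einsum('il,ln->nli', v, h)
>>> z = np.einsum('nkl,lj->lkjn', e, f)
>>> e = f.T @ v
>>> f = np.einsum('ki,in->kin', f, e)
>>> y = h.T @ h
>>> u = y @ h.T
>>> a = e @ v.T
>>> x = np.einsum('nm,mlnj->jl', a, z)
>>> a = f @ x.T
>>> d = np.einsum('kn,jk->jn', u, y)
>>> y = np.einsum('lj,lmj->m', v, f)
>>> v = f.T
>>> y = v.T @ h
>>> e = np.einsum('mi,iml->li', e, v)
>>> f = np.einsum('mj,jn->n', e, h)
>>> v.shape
(23, 5, 2)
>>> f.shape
(29,)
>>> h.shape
(23, 29)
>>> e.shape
(2, 23)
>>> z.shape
(2, 23, 5, 29)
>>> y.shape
(2, 5, 29)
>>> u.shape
(29, 23)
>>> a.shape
(2, 5, 29)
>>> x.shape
(29, 23)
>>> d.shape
(29, 23)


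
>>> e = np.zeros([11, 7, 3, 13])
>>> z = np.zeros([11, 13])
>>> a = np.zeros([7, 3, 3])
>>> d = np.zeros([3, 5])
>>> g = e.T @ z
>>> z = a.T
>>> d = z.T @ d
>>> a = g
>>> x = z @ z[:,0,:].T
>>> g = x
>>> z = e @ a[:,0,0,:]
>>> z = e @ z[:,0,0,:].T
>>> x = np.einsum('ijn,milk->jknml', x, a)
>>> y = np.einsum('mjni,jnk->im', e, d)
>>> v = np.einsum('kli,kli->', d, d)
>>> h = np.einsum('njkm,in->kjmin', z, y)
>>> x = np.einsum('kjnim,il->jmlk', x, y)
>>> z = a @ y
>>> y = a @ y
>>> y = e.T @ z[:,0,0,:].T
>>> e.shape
(11, 7, 3, 13)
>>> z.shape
(13, 3, 7, 11)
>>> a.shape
(13, 3, 7, 13)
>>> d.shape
(7, 3, 5)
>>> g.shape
(3, 3, 3)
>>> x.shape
(13, 7, 11, 3)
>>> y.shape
(13, 3, 7, 13)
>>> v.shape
()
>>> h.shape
(3, 7, 11, 13, 11)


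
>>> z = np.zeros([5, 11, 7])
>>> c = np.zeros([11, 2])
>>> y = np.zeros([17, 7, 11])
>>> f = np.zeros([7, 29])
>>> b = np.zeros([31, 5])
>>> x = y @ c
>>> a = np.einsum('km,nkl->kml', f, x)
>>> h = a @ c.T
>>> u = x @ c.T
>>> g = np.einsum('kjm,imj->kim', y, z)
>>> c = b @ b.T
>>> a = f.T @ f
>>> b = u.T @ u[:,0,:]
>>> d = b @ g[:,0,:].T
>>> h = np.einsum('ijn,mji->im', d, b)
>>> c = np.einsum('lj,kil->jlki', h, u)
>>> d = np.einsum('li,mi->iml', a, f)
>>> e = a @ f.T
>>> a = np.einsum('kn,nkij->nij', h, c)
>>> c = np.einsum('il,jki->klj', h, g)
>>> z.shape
(5, 11, 7)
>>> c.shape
(5, 11, 17)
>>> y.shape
(17, 7, 11)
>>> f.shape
(7, 29)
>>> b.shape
(11, 7, 11)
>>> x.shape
(17, 7, 2)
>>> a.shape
(11, 17, 7)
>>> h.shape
(11, 11)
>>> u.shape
(17, 7, 11)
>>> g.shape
(17, 5, 11)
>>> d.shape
(29, 7, 29)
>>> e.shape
(29, 7)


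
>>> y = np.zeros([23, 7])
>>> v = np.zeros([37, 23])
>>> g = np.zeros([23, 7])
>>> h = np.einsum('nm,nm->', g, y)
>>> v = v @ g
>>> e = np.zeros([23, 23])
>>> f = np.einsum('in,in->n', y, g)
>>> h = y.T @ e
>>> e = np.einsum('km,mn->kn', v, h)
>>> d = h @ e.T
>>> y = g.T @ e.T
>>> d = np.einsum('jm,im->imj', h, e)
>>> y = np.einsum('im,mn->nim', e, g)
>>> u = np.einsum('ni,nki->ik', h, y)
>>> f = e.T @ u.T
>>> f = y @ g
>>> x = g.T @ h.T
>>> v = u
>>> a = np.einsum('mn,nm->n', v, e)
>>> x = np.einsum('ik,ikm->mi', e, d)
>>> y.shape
(7, 37, 23)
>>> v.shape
(23, 37)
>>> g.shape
(23, 7)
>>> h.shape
(7, 23)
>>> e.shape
(37, 23)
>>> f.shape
(7, 37, 7)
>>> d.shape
(37, 23, 7)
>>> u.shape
(23, 37)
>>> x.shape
(7, 37)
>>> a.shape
(37,)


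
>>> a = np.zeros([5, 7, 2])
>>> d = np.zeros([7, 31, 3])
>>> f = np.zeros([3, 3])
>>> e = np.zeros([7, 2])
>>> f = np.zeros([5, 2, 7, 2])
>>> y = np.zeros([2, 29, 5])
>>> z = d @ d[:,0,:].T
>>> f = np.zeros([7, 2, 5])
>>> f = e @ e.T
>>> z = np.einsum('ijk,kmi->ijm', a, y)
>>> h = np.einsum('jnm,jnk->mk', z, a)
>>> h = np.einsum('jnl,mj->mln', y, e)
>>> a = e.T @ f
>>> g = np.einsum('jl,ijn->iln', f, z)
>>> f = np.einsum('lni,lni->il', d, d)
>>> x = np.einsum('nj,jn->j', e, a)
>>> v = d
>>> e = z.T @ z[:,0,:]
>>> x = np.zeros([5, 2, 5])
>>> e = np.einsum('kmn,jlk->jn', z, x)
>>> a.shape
(2, 7)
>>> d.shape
(7, 31, 3)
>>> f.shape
(3, 7)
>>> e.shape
(5, 29)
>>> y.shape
(2, 29, 5)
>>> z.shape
(5, 7, 29)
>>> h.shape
(7, 5, 29)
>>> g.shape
(5, 7, 29)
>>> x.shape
(5, 2, 5)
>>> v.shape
(7, 31, 3)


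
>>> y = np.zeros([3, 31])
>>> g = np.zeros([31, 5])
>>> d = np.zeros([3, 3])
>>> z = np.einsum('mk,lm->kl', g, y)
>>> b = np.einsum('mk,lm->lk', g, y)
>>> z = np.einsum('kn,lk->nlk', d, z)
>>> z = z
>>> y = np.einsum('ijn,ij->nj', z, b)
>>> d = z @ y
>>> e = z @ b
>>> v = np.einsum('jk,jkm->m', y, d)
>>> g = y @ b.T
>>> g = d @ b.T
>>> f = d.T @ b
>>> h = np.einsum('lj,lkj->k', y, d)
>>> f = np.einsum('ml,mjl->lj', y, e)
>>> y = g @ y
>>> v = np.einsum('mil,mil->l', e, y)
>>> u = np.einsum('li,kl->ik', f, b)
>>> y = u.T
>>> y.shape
(3, 5)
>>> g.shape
(3, 5, 3)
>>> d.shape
(3, 5, 5)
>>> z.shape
(3, 5, 3)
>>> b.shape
(3, 5)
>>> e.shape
(3, 5, 5)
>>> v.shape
(5,)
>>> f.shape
(5, 5)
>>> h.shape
(5,)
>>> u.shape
(5, 3)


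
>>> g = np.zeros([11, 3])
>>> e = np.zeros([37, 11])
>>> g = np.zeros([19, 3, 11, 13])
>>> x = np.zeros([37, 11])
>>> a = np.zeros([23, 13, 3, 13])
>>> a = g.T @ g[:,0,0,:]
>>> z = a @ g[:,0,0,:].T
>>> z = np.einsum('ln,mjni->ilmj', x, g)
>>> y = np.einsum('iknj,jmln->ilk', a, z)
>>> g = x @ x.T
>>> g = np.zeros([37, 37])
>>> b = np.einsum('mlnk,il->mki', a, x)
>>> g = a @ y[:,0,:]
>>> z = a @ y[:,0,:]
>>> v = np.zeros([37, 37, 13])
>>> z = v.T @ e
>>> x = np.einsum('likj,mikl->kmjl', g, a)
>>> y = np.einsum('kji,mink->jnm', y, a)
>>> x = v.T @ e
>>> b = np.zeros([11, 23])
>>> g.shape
(13, 11, 3, 11)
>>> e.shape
(37, 11)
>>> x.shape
(13, 37, 11)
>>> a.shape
(13, 11, 3, 13)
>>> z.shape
(13, 37, 11)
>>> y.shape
(19, 3, 13)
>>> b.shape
(11, 23)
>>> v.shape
(37, 37, 13)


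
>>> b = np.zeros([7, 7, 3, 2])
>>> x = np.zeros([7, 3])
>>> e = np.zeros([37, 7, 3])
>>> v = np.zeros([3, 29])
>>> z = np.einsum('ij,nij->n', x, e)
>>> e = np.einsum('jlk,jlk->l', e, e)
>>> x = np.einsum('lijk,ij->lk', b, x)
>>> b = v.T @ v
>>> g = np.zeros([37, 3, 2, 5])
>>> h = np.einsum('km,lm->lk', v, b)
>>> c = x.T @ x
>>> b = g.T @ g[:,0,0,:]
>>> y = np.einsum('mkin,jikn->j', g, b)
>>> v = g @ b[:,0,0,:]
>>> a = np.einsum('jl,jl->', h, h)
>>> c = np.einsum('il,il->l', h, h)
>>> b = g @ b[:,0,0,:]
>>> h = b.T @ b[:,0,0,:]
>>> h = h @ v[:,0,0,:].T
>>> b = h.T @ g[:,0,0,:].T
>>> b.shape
(37, 3, 2, 37)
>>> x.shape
(7, 2)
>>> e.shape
(7,)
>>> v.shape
(37, 3, 2, 5)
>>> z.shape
(37,)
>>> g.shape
(37, 3, 2, 5)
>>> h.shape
(5, 2, 3, 37)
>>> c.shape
(3,)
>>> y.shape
(5,)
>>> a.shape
()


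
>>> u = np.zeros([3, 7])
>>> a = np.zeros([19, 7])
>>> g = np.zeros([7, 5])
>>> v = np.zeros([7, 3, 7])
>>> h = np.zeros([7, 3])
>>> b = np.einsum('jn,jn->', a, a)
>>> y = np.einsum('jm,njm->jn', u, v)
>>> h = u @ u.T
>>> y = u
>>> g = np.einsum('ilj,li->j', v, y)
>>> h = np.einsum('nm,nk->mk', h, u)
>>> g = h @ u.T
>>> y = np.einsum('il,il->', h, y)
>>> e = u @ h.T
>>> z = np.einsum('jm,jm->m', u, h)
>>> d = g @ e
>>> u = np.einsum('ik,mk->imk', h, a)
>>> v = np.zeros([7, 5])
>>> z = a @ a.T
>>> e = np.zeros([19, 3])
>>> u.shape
(3, 19, 7)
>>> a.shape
(19, 7)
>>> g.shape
(3, 3)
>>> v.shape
(7, 5)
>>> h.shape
(3, 7)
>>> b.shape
()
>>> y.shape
()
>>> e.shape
(19, 3)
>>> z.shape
(19, 19)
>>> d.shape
(3, 3)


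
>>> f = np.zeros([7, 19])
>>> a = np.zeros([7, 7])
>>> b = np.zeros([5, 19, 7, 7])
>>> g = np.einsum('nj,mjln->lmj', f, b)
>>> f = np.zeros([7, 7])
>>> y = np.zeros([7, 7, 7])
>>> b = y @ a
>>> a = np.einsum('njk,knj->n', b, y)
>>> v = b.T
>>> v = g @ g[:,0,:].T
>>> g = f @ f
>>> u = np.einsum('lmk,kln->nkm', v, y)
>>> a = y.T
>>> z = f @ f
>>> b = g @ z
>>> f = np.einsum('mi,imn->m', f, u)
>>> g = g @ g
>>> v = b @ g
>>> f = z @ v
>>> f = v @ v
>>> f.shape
(7, 7)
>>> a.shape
(7, 7, 7)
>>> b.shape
(7, 7)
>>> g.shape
(7, 7)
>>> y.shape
(7, 7, 7)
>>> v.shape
(7, 7)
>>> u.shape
(7, 7, 5)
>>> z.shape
(7, 7)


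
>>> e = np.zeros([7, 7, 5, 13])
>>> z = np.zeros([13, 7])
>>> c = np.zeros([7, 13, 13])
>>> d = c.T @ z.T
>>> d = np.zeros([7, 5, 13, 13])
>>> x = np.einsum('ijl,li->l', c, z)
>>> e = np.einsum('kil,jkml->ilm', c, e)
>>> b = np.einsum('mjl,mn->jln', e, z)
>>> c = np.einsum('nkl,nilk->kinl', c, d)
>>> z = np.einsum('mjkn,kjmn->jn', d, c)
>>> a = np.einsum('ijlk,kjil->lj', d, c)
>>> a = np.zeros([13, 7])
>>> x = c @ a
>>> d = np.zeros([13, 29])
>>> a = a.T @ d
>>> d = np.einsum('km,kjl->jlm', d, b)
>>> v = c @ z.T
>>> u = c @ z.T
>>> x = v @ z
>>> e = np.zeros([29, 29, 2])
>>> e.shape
(29, 29, 2)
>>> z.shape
(5, 13)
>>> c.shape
(13, 5, 7, 13)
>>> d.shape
(5, 7, 29)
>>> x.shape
(13, 5, 7, 13)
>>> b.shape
(13, 5, 7)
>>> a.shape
(7, 29)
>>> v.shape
(13, 5, 7, 5)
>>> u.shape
(13, 5, 7, 5)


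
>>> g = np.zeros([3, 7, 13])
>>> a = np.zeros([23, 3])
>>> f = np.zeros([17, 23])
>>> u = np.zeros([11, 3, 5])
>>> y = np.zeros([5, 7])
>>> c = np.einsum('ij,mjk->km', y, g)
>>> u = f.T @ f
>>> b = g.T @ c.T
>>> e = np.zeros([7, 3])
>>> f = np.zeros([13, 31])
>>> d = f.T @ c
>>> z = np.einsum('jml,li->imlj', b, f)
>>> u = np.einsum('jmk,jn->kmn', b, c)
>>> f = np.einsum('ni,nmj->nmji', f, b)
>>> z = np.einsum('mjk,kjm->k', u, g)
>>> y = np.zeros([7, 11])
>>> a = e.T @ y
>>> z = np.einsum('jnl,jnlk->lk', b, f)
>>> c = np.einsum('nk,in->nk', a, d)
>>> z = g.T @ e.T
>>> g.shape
(3, 7, 13)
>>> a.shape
(3, 11)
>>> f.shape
(13, 7, 13, 31)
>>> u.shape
(13, 7, 3)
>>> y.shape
(7, 11)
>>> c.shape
(3, 11)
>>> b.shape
(13, 7, 13)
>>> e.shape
(7, 3)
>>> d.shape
(31, 3)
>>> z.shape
(13, 7, 7)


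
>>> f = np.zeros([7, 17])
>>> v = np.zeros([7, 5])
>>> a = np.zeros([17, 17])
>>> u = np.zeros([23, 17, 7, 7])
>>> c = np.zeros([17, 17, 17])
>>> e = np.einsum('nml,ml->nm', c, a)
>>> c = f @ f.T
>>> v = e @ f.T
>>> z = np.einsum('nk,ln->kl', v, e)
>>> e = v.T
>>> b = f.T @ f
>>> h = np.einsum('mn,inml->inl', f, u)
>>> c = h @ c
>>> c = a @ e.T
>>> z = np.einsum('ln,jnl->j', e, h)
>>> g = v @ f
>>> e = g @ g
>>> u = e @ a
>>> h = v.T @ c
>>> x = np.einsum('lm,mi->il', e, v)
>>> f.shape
(7, 17)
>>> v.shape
(17, 7)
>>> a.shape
(17, 17)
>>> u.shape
(17, 17)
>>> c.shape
(17, 7)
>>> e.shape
(17, 17)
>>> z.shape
(23,)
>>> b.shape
(17, 17)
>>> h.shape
(7, 7)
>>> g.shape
(17, 17)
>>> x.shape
(7, 17)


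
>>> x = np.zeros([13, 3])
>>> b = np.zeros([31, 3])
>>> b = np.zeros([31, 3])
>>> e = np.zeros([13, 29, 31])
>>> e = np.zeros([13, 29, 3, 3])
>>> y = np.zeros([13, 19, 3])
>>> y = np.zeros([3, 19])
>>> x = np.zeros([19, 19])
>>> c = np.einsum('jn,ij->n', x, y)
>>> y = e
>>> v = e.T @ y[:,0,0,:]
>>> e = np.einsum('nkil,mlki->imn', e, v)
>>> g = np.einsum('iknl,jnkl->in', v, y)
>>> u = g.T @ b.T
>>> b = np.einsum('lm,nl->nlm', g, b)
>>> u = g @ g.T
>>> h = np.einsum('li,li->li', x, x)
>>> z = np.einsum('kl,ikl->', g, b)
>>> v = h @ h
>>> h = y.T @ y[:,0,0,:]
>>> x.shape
(19, 19)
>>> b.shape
(31, 3, 29)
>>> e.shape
(3, 3, 13)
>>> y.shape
(13, 29, 3, 3)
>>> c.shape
(19,)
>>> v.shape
(19, 19)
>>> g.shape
(3, 29)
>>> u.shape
(3, 3)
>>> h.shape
(3, 3, 29, 3)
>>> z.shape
()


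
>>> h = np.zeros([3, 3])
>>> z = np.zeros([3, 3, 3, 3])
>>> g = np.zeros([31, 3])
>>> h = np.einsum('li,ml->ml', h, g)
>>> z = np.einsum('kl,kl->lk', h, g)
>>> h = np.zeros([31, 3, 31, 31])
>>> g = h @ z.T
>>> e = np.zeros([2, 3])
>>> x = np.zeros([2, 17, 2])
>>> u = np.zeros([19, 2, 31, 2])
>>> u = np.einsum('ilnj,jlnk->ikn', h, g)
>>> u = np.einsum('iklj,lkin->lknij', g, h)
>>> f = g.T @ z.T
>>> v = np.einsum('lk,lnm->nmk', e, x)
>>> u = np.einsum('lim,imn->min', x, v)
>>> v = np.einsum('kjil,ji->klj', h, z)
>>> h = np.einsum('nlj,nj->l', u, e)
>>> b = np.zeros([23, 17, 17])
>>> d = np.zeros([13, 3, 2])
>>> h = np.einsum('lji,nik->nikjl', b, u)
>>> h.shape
(2, 17, 3, 17, 23)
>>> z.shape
(3, 31)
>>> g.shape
(31, 3, 31, 3)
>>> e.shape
(2, 3)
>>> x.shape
(2, 17, 2)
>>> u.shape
(2, 17, 3)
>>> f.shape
(3, 31, 3, 3)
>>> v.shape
(31, 31, 3)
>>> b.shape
(23, 17, 17)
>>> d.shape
(13, 3, 2)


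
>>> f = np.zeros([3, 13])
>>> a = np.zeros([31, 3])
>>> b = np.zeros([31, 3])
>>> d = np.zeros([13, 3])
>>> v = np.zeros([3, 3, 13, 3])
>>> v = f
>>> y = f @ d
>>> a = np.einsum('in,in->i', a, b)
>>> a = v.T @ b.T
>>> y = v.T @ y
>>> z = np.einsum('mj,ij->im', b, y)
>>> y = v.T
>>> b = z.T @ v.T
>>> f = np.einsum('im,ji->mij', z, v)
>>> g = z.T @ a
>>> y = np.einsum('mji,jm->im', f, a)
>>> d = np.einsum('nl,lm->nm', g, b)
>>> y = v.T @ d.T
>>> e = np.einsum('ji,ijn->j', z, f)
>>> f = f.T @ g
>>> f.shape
(3, 13, 31)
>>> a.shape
(13, 31)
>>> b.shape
(31, 3)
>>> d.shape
(31, 3)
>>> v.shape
(3, 13)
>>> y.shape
(13, 31)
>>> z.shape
(13, 31)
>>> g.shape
(31, 31)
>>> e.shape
(13,)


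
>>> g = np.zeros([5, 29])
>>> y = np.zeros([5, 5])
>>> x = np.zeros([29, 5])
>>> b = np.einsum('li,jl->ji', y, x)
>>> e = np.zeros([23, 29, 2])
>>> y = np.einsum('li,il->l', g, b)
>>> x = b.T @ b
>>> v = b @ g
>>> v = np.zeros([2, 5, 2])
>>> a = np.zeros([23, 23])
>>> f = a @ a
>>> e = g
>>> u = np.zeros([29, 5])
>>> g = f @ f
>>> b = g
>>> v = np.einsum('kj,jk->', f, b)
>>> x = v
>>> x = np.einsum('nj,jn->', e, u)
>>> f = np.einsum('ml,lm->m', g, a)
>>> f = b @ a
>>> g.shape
(23, 23)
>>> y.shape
(5,)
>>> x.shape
()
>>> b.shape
(23, 23)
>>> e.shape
(5, 29)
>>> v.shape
()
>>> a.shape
(23, 23)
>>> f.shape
(23, 23)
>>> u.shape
(29, 5)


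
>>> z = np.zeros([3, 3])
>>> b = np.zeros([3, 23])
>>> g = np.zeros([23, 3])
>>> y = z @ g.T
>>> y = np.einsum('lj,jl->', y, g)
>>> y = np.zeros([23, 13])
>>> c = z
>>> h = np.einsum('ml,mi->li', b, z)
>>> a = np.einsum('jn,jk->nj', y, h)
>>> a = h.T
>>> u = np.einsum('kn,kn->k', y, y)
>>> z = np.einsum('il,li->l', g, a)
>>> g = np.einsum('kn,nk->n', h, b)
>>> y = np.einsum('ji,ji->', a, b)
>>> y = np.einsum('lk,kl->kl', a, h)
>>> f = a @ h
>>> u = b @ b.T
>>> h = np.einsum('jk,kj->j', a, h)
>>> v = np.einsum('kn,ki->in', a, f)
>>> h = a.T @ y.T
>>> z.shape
(3,)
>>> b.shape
(3, 23)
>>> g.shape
(3,)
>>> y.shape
(23, 3)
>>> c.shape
(3, 3)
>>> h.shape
(23, 23)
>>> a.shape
(3, 23)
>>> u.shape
(3, 3)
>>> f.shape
(3, 3)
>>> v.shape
(3, 23)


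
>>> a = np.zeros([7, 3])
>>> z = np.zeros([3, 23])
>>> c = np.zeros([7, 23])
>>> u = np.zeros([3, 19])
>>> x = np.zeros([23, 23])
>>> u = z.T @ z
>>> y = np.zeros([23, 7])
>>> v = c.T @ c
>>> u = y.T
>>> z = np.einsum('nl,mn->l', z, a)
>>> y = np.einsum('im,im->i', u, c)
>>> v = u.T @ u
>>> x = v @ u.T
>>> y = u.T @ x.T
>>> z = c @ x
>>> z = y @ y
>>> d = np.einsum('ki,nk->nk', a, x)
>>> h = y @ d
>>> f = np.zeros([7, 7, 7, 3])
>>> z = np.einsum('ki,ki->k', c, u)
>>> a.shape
(7, 3)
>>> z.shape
(7,)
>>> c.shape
(7, 23)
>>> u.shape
(7, 23)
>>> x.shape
(23, 7)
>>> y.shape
(23, 23)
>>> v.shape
(23, 23)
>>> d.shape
(23, 7)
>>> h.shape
(23, 7)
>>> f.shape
(7, 7, 7, 3)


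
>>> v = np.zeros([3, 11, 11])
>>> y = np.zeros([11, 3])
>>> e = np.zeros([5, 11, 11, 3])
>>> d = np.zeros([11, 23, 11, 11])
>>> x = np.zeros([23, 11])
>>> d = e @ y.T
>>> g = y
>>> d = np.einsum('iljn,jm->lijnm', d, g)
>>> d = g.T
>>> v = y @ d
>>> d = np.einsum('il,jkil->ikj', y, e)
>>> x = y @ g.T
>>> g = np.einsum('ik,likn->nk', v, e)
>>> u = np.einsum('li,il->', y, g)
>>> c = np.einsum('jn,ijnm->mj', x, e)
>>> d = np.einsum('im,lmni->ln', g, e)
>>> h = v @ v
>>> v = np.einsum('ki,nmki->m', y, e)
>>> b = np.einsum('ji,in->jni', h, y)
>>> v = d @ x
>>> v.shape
(5, 11)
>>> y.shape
(11, 3)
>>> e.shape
(5, 11, 11, 3)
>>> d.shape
(5, 11)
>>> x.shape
(11, 11)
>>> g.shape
(3, 11)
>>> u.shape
()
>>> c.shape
(3, 11)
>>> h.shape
(11, 11)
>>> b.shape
(11, 3, 11)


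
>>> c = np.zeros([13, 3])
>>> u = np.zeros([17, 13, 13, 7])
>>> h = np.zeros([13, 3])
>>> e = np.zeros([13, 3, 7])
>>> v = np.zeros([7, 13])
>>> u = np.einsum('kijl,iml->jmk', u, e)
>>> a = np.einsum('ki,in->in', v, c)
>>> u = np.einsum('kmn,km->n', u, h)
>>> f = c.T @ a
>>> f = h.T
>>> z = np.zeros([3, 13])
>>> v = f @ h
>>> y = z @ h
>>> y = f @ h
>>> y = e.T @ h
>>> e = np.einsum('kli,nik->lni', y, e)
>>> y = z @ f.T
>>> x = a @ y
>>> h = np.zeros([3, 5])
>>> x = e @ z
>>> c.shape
(13, 3)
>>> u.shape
(17,)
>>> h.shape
(3, 5)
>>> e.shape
(3, 13, 3)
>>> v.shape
(3, 3)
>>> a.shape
(13, 3)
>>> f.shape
(3, 13)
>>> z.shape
(3, 13)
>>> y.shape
(3, 3)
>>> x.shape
(3, 13, 13)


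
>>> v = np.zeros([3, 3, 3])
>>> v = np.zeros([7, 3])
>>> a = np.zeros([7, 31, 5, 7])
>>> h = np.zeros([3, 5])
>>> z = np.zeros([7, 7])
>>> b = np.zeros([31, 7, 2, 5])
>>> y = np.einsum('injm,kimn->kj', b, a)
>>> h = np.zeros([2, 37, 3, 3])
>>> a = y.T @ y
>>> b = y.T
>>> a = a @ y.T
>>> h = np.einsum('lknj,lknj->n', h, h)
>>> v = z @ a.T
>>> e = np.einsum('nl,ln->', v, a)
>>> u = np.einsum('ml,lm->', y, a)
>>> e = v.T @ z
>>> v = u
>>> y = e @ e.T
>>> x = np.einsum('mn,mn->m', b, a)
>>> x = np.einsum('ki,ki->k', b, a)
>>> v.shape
()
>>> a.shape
(2, 7)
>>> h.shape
(3,)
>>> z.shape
(7, 7)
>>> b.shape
(2, 7)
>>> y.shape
(2, 2)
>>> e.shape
(2, 7)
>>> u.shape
()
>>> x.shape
(2,)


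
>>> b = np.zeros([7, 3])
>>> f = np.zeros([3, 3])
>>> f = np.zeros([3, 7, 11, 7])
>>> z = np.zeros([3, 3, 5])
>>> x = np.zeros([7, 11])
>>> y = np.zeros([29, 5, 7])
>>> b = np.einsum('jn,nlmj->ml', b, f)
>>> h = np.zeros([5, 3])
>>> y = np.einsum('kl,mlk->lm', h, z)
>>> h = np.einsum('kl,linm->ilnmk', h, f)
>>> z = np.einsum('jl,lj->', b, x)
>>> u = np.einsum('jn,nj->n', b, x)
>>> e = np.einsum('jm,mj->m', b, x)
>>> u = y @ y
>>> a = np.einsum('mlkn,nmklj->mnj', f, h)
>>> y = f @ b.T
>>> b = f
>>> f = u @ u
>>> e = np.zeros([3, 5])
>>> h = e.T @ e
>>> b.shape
(3, 7, 11, 7)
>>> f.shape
(3, 3)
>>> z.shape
()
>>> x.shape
(7, 11)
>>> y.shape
(3, 7, 11, 11)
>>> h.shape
(5, 5)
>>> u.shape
(3, 3)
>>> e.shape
(3, 5)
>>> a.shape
(3, 7, 5)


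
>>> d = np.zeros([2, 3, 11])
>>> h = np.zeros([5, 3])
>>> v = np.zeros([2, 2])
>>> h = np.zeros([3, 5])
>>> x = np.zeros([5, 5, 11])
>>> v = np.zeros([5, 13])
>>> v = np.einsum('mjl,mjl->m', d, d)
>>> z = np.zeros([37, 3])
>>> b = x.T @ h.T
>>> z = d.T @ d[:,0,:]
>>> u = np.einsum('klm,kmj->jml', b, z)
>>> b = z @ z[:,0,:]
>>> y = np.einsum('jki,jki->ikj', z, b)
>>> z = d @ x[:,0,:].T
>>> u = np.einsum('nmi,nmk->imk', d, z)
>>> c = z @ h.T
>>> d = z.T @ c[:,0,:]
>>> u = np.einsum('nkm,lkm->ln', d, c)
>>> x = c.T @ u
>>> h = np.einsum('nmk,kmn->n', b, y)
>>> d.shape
(5, 3, 3)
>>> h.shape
(11,)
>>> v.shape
(2,)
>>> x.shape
(3, 3, 5)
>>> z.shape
(2, 3, 5)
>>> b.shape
(11, 3, 11)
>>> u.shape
(2, 5)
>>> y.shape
(11, 3, 11)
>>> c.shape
(2, 3, 3)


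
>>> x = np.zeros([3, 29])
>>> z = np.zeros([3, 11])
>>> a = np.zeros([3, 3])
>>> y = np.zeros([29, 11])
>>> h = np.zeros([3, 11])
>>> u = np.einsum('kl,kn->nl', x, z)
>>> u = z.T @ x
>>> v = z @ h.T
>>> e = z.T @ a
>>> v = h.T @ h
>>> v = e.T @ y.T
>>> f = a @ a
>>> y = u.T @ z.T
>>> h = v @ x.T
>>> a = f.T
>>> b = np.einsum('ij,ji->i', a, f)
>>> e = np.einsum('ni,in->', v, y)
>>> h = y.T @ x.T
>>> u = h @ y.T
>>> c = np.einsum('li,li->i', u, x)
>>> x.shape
(3, 29)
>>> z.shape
(3, 11)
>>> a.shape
(3, 3)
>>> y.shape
(29, 3)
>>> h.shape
(3, 3)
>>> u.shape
(3, 29)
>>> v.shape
(3, 29)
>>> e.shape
()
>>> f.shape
(3, 3)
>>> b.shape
(3,)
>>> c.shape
(29,)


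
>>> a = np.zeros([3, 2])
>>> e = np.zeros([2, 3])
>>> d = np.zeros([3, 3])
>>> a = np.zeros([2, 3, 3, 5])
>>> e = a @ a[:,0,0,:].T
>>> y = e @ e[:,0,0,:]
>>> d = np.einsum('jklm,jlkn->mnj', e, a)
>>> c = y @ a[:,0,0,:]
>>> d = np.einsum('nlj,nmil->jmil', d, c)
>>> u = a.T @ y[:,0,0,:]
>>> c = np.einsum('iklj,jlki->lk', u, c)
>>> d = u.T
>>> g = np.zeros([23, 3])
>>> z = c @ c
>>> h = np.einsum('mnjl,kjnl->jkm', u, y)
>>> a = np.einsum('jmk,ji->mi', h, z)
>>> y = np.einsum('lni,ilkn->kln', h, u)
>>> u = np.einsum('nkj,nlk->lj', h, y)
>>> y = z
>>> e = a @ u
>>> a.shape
(2, 3)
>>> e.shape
(2, 5)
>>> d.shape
(2, 3, 3, 5)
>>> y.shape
(3, 3)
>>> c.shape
(3, 3)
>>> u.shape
(3, 5)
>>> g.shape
(23, 3)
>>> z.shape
(3, 3)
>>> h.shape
(3, 2, 5)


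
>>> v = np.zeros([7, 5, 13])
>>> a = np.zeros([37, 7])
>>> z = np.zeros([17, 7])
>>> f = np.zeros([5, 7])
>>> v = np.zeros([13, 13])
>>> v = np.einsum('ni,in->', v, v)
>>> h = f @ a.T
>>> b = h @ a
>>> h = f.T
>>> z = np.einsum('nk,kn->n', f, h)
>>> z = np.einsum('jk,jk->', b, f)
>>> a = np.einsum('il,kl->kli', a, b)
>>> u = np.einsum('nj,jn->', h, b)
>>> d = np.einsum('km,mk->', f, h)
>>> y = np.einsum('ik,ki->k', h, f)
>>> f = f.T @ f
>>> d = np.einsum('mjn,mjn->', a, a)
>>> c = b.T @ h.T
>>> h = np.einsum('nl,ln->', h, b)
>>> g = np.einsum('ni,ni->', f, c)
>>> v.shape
()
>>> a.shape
(5, 7, 37)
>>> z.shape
()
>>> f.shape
(7, 7)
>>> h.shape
()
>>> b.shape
(5, 7)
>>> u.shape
()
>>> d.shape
()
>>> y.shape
(5,)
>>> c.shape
(7, 7)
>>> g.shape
()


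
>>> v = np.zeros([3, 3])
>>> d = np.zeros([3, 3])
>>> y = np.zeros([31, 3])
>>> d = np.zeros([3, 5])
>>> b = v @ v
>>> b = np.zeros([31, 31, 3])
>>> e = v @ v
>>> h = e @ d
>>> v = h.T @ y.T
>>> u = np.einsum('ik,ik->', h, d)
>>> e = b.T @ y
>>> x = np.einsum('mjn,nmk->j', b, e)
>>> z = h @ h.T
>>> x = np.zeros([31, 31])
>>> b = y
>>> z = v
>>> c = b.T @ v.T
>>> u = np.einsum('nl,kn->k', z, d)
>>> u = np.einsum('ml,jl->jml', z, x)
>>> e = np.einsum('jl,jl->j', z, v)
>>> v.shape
(5, 31)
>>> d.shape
(3, 5)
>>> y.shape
(31, 3)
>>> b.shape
(31, 3)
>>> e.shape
(5,)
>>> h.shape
(3, 5)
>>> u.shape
(31, 5, 31)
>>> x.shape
(31, 31)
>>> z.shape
(5, 31)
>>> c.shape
(3, 5)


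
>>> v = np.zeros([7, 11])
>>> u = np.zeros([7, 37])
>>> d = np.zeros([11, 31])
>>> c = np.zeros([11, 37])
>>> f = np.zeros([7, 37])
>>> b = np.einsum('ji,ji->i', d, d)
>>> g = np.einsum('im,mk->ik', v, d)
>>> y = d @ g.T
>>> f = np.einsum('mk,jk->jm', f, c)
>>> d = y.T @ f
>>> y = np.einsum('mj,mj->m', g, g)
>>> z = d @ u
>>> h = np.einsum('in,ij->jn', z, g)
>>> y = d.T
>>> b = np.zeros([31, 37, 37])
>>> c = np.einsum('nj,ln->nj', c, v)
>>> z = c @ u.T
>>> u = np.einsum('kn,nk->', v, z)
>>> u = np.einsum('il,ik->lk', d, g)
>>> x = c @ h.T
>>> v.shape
(7, 11)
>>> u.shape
(7, 31)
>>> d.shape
(7, 7)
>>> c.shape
(11, 37)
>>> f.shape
(11, 7)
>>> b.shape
(31, 37, 37)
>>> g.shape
(7, 31)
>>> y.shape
(7, 7)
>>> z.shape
(11, 7)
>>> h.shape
(31, 37)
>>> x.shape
(11, 31)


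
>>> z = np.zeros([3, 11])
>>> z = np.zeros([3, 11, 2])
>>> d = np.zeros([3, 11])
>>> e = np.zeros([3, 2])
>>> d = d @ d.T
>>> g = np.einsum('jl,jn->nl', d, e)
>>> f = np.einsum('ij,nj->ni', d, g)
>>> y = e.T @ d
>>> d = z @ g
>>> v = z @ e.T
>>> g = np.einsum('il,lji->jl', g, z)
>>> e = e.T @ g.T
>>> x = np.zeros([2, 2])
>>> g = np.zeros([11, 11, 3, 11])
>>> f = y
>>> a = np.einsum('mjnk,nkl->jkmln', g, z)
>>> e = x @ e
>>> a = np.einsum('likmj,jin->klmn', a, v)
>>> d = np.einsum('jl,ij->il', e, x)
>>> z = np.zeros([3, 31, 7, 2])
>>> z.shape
(3, 31, 7, 2)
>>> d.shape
(2, 11)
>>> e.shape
(2, 11)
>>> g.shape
(11, 11, 3, 11)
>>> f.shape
(2, 3)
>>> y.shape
(2, 3)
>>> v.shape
(3, 11, 3)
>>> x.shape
(2, 2)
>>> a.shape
(11, 11, 2, 3)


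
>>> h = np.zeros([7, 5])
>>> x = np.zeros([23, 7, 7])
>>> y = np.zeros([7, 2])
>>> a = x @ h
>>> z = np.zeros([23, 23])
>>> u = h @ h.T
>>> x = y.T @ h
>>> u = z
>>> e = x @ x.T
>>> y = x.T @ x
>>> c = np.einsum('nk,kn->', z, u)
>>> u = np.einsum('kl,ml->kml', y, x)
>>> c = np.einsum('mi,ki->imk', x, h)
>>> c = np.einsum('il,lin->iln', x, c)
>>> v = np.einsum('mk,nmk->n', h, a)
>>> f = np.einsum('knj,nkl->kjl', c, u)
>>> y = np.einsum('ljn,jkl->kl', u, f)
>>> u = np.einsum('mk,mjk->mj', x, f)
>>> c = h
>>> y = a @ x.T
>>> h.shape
(7, 5)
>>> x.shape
(2, 5)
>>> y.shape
(23, 7, 2)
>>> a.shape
(23, 7, 5)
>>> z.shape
(23, 23)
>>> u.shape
(2, 7)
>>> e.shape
(2, 2)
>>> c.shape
(7, 5)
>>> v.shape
(23,)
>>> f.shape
(2, 7, 5)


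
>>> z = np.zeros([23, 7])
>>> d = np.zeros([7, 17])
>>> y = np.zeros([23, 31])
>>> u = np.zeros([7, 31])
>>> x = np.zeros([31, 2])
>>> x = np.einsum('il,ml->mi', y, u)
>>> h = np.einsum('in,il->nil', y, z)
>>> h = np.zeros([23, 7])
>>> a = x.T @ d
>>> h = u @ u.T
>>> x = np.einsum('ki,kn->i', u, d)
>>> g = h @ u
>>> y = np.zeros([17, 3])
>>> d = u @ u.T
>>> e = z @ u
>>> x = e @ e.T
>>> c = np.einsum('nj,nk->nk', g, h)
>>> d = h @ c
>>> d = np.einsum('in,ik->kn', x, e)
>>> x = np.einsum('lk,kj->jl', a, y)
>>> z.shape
(23, 7)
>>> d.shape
(31, 23)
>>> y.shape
(17, 3)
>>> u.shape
(7, 31)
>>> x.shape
(3, 23)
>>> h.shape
(7, 7)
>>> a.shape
(23, 17)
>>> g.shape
(7, 31)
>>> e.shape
(23, 31)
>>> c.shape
(7, 7)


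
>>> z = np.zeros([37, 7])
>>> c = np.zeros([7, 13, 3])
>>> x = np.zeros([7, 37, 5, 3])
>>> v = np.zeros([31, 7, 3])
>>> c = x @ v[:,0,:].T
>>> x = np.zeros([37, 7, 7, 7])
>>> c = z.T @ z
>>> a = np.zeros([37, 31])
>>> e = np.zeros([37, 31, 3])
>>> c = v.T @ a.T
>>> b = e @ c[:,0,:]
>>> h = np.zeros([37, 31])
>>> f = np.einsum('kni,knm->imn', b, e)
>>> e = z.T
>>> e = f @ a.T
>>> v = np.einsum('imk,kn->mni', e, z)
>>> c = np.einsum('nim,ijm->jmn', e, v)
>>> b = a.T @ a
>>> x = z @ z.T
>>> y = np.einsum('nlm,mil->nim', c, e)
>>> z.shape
(37, 7)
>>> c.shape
(7, 37, 37)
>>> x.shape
(37, 37)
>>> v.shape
(3, 7, 37)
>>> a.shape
(37, 31)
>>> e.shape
(37, 3, 37)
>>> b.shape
(31, 31)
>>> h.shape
(37, 31)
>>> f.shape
(37, 3, 31)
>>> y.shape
(7, 3, 37)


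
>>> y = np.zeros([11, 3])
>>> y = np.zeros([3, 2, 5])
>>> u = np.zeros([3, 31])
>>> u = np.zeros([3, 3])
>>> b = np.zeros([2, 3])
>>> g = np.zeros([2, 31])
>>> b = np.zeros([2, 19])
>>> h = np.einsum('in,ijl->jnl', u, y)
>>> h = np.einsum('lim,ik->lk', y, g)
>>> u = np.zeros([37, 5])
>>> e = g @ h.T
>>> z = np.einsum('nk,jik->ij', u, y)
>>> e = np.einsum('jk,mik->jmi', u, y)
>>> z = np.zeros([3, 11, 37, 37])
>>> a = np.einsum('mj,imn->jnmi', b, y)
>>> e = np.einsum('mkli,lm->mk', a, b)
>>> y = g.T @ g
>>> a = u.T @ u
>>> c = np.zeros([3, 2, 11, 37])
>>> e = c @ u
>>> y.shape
(31, 31)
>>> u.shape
(37, 5)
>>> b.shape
(2, 19)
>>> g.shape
(2, 31)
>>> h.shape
(3, 31)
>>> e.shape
(3, 2, 11, 5)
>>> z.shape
(3, 11, 37, 37)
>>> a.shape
(5, 5)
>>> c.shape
(3, 2, 11, 37)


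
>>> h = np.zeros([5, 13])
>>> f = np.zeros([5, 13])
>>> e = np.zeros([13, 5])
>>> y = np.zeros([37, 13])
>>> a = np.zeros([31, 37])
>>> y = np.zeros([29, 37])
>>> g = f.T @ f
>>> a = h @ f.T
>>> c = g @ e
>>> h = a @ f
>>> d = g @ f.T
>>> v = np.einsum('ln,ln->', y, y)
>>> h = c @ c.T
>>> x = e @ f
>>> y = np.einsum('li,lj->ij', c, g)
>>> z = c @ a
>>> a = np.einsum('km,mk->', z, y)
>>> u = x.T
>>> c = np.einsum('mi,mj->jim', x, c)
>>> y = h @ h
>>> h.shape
(13, 13)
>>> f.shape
(5, 13)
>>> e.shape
(13, 5)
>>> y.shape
(13, 13)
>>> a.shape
()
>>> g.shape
(13, 13)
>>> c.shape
(5, 13, 13)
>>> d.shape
(13, 5)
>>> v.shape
()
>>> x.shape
(13, 13)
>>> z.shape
(13, 5)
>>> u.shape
(13, 13)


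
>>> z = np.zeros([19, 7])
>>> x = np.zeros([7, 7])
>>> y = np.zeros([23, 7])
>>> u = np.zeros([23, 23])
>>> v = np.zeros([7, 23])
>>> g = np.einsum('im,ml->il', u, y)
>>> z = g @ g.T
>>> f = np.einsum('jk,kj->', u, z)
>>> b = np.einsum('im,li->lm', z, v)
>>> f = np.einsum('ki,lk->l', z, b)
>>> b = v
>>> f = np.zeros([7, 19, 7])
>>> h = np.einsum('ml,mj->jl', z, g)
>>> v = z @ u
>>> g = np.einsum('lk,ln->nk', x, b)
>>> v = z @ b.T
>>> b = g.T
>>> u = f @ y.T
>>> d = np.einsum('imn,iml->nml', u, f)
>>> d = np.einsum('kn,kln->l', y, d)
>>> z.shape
(23, 23)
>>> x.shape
(7, 7)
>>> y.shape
(23, 7)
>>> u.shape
(7, 19, 23)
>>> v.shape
(23, 7)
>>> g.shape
(23, 7)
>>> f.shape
(7, 19, 7)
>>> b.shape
(7, 23)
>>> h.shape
(7, 23)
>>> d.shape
(19,)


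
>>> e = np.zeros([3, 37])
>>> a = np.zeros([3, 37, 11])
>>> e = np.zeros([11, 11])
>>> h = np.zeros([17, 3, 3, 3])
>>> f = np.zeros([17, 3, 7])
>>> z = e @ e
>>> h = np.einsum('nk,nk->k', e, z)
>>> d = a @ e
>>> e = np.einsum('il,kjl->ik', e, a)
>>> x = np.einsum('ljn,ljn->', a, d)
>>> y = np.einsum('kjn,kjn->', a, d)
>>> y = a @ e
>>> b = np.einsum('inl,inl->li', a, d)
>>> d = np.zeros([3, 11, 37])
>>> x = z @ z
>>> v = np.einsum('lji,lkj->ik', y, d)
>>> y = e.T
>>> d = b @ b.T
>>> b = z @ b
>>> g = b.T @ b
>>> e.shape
(11, 3)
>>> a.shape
(3, 37, 11)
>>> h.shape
(11,)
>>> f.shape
(17, 3, 7)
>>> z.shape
(11, 11)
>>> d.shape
(11, 11)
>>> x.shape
(11, 11)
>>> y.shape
(3, 11)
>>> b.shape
(11, 3)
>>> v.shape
(3, 11)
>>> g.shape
(3, 3)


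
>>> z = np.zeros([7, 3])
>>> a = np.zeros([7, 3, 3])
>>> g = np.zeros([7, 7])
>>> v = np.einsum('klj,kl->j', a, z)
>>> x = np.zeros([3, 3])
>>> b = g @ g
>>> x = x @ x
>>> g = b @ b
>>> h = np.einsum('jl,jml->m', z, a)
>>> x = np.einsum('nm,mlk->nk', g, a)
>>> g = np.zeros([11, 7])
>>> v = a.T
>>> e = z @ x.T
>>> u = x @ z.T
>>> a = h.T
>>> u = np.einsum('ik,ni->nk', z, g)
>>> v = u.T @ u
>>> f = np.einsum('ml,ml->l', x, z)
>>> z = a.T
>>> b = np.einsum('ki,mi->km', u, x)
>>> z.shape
(3,)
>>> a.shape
(3,)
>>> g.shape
(11, 7)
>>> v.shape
(3, 3)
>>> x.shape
(7, 3)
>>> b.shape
(11, 7)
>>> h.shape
(3,)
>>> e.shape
(7, 7)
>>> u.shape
(11, 3)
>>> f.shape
(3,)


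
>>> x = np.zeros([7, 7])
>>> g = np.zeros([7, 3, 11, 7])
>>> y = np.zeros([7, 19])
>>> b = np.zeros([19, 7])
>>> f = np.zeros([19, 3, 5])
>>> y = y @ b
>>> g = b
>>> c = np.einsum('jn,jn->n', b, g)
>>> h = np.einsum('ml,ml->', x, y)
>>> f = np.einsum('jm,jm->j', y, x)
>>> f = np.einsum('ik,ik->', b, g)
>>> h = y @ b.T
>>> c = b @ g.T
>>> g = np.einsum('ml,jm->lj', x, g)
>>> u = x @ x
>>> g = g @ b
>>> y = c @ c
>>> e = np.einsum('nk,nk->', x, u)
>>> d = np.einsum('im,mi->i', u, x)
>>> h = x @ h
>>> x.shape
(7, 7)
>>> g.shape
(7, 7)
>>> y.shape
(19, 19)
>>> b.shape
(19, 7)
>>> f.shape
()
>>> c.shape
(19, 19)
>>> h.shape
(7, 19)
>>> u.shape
(7, 7)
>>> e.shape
()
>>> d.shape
(7,)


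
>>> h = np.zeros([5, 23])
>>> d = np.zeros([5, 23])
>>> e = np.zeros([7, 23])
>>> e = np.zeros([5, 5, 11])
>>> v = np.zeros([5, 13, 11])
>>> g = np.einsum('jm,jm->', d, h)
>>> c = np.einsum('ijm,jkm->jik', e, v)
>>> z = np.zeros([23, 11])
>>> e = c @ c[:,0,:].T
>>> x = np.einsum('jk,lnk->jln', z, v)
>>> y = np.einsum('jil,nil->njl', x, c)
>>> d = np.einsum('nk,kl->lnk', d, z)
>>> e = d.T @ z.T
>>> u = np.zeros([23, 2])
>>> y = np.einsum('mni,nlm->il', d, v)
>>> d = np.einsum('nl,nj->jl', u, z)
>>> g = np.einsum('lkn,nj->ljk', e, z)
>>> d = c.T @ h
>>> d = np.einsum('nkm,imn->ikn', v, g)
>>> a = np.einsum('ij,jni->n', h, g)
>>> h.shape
(5, 23)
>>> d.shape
(23, 13, 5)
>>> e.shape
(23, 5, 23)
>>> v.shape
(5, 13, 11)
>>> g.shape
(23, 11, 5)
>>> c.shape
(5, 5, 13)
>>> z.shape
(23, 11)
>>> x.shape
(23, 5, 13)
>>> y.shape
(23, 13)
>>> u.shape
(23, 2)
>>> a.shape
(11,)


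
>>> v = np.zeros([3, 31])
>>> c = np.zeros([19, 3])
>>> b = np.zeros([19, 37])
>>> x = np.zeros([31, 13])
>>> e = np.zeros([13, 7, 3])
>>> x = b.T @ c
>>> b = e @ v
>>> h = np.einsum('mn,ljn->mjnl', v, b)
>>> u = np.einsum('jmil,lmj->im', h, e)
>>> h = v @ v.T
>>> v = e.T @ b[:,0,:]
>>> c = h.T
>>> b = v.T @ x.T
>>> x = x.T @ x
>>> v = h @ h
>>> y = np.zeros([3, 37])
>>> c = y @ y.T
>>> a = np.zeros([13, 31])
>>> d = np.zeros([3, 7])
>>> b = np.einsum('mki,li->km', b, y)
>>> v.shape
(3, 3)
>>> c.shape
(3, 3)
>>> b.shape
(7, 31)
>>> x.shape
(3, 3)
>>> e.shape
(13, 7, 3)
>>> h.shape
(3, 3)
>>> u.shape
(31, 7)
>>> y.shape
(3, 37)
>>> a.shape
(13, 31)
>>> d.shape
(3, 7)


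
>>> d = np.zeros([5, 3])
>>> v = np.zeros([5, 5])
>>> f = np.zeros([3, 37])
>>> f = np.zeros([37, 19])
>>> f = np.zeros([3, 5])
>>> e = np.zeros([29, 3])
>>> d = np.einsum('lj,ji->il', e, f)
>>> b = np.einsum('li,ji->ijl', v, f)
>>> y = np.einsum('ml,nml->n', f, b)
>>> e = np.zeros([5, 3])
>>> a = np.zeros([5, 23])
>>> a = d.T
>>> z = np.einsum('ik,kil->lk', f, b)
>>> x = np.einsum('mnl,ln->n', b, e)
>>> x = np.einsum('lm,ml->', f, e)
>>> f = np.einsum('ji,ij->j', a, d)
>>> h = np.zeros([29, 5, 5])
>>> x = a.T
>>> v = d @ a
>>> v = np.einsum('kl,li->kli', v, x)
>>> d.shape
(5, 29)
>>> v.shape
(5, 5, 29)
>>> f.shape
(29,)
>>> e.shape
(5, 3)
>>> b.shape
(5, 3, 5)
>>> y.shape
(5,)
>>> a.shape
(29, 5)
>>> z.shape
(5, 5)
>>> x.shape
(5, 29)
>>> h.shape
(29, 5, 5)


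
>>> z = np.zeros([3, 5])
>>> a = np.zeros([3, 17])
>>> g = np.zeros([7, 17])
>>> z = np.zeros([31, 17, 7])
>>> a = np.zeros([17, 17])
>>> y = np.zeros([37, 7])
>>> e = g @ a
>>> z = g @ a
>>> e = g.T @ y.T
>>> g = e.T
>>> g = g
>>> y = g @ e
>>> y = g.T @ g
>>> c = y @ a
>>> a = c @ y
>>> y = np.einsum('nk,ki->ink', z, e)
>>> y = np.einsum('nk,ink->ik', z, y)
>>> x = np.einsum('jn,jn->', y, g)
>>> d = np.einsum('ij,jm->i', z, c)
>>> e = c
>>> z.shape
(7, 17)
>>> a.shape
(17, 17)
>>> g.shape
(37, 17)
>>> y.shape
(37, 17)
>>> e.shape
(17, 17)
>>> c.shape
(17, 17)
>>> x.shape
()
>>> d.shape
(7,)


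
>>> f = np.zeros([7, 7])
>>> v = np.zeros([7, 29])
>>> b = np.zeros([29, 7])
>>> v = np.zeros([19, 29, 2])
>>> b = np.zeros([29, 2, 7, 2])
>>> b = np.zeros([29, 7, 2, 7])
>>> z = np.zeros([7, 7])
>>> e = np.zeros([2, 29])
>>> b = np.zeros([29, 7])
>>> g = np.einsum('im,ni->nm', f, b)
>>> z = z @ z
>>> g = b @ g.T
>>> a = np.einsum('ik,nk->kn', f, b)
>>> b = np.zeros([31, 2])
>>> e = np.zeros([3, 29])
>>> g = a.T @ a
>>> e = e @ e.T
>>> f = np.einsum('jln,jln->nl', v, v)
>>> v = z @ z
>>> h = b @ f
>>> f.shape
(2, 29)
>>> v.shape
(7, 7)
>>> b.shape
(31, 2)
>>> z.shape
(7, 7)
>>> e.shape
(3, 3)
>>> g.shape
(29, 29)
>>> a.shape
(7, 29)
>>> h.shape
(31, 29)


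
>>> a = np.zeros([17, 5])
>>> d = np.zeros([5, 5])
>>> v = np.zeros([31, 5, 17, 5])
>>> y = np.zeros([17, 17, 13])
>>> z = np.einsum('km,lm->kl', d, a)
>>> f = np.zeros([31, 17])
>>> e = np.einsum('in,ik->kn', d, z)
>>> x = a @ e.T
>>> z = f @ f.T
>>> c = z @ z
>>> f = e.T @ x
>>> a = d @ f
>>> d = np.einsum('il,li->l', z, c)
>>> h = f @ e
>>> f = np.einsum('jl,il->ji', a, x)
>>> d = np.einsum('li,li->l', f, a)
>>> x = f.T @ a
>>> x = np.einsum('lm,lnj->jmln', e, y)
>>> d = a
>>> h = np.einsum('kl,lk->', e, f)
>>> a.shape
(5, 17)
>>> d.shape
(5, 17)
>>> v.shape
(31, 5, 17, 5)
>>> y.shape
(17, 17, 13)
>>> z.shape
(31, 31)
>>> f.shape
(5, 17)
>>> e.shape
(17, 5)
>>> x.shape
(13, 5, 17, 17)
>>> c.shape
(31, 31)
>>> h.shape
()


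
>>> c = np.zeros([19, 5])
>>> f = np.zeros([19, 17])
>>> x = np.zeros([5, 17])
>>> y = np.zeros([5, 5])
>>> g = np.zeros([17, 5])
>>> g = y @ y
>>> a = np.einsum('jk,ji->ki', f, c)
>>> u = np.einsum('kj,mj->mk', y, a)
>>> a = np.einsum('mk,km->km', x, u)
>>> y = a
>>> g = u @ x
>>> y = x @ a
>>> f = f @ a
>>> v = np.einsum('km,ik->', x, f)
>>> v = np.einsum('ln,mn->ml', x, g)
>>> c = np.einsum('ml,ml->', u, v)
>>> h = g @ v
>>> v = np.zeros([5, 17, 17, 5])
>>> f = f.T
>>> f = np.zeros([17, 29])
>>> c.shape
()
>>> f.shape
(17, 29)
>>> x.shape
(5, 17)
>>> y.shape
(5, 5)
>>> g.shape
(17, 17)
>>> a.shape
(17, 5)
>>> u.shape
(17, 5)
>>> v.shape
(5, 17, 17, 5)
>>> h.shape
(17, 5)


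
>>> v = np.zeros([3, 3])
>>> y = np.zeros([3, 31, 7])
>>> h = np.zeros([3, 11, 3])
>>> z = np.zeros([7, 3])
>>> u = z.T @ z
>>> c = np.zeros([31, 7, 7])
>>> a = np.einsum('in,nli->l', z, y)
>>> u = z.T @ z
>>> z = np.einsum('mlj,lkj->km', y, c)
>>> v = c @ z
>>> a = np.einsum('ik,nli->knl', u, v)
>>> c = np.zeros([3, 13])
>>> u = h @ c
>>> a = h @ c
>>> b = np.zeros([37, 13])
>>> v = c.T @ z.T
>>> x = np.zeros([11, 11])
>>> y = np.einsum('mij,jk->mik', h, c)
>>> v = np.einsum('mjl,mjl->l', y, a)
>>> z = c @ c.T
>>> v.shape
(13,)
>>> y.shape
(3, 11, 13)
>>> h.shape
(3, 11, 3)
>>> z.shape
(3, 3)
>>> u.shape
(3, 11, 13)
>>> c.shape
(3, 13)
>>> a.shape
(3, 11, 13)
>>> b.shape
(37, 13)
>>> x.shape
(11, 11)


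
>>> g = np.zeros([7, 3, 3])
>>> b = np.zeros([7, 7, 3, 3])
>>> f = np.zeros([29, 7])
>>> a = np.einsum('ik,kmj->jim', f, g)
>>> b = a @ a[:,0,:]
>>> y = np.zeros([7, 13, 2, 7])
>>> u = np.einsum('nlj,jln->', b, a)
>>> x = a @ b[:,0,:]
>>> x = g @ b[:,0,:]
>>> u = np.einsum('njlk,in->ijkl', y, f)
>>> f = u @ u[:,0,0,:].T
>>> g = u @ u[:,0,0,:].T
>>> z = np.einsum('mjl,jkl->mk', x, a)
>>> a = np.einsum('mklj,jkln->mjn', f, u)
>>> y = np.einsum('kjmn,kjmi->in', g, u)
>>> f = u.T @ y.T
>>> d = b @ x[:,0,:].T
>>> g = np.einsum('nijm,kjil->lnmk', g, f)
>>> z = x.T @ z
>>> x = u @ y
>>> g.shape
(2, 29, 29, 2)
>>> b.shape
(3, 29, 3)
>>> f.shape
(2, 7, 13, 2)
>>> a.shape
(29, 29, 2)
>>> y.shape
(2, 29)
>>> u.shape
(29, 13, 7, 2)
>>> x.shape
(29, 13, 7, 29)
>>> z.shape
(3, 3, 29)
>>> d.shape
(3, 29, 7)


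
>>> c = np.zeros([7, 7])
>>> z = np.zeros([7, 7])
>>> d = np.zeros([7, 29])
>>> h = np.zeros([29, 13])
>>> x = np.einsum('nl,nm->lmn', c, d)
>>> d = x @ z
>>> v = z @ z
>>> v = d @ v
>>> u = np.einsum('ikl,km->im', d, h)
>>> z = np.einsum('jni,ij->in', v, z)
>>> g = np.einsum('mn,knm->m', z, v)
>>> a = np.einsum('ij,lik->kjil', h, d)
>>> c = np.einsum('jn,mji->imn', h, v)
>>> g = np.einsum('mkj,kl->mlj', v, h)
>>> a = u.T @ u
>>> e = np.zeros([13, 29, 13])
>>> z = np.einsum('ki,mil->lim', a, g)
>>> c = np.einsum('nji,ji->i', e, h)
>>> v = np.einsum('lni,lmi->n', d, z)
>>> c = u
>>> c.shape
(7, 13)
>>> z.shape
(7, 13, 7)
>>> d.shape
(7, 29, 7)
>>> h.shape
(29, 13)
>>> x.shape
(7, 29, 7)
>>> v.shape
(29,)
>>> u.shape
(7, 13)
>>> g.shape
(7, 13, 7)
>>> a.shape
(13, 13)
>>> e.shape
(13, 29, 13)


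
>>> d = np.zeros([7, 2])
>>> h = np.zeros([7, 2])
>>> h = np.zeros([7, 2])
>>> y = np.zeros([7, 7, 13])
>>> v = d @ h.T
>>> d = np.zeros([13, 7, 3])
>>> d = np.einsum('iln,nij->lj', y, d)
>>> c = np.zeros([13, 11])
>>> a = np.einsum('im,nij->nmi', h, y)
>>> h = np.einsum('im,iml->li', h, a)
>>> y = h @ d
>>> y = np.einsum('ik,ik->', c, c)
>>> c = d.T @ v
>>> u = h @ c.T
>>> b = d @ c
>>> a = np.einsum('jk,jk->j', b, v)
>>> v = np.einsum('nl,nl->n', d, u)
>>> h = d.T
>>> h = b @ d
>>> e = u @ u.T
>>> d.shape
(7, 3)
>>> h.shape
(7, 3)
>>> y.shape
()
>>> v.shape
(7,)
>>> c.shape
(3, 7)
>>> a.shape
(7,)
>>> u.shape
(7, 3)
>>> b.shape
(7, 7)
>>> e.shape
(7, 7)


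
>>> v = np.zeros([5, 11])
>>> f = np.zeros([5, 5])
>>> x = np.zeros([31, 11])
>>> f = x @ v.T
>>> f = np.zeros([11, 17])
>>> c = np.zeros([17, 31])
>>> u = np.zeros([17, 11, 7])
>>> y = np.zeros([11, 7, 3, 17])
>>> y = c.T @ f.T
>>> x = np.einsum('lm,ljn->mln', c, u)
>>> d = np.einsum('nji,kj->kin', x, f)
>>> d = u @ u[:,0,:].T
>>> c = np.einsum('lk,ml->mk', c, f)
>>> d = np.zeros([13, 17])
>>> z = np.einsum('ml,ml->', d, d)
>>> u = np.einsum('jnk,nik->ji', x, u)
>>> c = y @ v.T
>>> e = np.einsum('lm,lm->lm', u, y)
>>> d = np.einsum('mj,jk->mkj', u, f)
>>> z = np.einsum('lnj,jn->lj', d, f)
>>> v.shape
(5, 11)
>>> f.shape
(11, 17)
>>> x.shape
(31, 17, 7)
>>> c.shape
(31, 5)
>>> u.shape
(31, 11)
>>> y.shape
(31, 11)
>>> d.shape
(31, 17, 11)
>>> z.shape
(31, 11)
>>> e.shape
(31, 11)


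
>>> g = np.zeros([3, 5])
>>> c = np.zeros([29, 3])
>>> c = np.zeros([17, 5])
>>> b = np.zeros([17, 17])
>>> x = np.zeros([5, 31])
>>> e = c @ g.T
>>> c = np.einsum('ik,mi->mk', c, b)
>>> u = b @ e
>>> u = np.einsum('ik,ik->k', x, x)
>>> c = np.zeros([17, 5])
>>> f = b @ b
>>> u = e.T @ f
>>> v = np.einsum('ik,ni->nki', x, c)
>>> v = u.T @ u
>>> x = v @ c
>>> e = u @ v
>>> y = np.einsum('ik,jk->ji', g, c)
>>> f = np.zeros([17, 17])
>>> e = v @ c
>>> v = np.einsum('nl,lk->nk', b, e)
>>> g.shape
(3, 5)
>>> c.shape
(17, 5)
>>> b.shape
(17, 17)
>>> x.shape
(17, 5)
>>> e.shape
(17, 5)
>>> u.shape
(3, 17)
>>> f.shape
(17, 17)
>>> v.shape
(17, 5)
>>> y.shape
(17, 3)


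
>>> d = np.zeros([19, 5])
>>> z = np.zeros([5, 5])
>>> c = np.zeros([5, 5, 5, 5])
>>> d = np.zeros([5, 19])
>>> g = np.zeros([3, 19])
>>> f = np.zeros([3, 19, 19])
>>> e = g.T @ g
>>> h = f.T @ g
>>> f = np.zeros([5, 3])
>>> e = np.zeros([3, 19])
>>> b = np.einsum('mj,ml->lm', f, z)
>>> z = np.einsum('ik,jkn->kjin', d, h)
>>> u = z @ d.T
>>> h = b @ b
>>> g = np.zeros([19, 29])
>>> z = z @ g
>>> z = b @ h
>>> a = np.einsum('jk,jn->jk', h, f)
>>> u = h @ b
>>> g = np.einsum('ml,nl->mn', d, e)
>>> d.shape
(5, 19)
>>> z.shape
(5, 5)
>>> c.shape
(5, 5, 5, 5)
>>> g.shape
(5, 3)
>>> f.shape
(5, 3)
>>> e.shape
(3, 19)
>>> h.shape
(5, 5)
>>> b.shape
(5, 5)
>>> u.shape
(5, 5)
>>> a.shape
(5, 5)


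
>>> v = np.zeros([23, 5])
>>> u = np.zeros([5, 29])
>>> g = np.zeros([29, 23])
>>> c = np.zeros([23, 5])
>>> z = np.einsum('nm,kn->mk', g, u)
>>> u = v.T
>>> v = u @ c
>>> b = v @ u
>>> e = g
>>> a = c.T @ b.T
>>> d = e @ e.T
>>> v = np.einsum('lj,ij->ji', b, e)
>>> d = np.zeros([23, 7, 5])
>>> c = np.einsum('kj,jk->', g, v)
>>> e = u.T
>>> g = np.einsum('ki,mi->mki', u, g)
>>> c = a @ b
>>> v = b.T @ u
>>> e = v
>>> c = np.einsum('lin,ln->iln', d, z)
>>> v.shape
(23, 23)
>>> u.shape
(5, 23)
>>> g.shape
(29, 5, 23)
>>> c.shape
(7, 23, 5)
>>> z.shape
(23, 5)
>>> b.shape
(5, 23)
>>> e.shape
(23, 23)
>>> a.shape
(5, 5)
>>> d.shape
(23, 7, 5)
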